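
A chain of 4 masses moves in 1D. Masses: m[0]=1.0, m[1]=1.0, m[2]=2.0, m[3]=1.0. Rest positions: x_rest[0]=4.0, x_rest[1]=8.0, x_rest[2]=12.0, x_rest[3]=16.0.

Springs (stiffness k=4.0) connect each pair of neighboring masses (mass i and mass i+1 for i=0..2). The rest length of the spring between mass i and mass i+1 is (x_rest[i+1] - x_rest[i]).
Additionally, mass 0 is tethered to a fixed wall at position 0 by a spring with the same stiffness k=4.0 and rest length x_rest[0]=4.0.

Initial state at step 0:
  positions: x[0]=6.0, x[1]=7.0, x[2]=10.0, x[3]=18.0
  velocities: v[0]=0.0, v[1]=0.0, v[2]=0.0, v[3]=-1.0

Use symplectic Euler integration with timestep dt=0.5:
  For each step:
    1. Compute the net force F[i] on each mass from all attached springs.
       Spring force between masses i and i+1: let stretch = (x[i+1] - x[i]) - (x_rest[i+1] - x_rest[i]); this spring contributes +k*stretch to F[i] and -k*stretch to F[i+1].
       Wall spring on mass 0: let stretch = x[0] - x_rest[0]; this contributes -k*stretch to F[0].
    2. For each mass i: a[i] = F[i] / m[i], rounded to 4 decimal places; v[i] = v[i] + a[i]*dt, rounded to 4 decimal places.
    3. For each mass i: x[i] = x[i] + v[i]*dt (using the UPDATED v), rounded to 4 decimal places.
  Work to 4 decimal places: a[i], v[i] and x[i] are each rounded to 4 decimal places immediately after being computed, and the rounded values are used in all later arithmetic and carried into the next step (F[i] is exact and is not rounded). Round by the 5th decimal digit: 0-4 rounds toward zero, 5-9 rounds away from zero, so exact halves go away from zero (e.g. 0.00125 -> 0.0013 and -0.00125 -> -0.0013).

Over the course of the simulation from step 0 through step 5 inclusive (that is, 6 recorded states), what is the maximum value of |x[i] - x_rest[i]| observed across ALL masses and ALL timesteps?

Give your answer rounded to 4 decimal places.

Answer: 4.0000

Derivation:
Step 0: x=[6.0000 7.0000 10.0000 18.0000] v=[0.0000 0.0000 0.0000 -1.0000]
Step 1: x=[1.0000 9.0000 12.5000 13.5000] v=[-10.0000 4.0000 5.0000 -9.0000]
Step 2: x=[3.0000 6.5000 13.7500 12.0000] v=[4.0000 -5.0000 2.5000 -3.0000]
Step 3: x=[5.5000 7.7500 10.5000 16.2500] v=[5.0000 2.5000 -6.5000 8.5000]
Step 4: x=[4.7500 9.5000 8.7500 18.7500] v=[-1.5000 3.5000 -3.5000 5.0000]
Step 5: x=[4.0000 5.7500 12.3750 15.2500] v=[-1.5000 -7.5000 7.2500 -7.0000]
Max displacement = 4.0000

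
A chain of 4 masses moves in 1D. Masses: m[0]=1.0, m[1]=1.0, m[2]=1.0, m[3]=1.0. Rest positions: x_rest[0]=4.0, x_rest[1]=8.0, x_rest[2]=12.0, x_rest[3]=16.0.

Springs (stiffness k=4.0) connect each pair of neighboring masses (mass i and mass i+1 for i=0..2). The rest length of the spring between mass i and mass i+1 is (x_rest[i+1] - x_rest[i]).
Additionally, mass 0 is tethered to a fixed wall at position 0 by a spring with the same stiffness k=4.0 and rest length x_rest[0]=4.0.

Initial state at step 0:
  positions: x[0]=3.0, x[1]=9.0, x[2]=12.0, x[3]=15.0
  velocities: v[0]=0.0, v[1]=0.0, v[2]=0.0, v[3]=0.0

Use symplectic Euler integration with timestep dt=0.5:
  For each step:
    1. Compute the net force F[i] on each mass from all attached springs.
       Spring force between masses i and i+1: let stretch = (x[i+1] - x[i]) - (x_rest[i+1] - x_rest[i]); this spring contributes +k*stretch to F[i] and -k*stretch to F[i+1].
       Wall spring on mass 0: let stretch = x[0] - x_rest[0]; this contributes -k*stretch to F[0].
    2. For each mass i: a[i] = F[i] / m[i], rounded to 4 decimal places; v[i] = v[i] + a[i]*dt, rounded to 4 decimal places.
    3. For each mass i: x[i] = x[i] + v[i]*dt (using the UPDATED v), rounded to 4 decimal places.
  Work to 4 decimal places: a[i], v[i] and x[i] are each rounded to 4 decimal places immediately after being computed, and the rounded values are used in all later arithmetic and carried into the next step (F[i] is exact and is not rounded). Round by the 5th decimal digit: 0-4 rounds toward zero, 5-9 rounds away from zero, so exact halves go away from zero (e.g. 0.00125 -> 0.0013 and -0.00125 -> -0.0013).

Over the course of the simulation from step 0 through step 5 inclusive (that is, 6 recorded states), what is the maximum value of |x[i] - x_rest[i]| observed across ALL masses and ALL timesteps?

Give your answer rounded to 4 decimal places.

Answer: 2.0000

Derivation:
Step 0: x=[3.0000 9.0000 12.0000 15.0000] v=[0.0000 0.0000 0.0000 0.0000]
Step 1: x=[6.0000 6.0000 12.0000 16.0000] v=[6.0000 -6.0000 0.0000 2.0000]
Step 2: x=[3.0000 9.0000 10.0000 17.0000] v=[-6.0000 6.0000 -4.0000 2.0000]
Step 3: x=[3.0000 7.0000 14.0000 15.0000] v=[0.0000 -4.0000 8.0000 -4.0000]
Step 4: x=[4.0000 8.0000 12.0000 16.0000] v=[2.0000 2.0000 -4.0000 2.0000]
Step 5: x=[5.0000 9.0000 10.0000 17.0000] v=[2.0000 2.0000 -4.0000 2.0000]
Max displacement = 2.0000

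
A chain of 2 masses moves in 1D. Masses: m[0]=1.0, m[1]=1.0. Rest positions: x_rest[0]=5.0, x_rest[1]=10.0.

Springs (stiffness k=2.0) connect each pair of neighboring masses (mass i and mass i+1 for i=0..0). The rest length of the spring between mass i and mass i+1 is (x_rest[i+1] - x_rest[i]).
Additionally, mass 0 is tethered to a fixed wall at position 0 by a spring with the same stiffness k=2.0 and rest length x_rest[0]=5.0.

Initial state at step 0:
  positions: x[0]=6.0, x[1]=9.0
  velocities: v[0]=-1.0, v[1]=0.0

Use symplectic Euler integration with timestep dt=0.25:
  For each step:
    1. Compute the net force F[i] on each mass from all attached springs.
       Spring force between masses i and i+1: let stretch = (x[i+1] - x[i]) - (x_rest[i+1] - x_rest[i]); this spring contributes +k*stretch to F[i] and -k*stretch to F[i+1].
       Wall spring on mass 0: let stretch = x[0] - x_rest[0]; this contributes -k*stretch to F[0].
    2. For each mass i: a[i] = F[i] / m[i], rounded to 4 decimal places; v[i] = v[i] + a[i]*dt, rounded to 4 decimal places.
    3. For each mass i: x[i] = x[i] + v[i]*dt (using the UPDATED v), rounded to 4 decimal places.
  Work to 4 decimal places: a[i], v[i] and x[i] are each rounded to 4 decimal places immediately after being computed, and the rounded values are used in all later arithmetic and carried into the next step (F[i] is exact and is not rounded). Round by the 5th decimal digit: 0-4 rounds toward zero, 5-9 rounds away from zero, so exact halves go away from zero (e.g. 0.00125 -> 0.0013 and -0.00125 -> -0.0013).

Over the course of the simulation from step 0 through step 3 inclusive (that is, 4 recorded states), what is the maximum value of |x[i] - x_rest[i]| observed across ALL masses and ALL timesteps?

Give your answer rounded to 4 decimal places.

Answer: 1.1855

Derivation:
Step 0: x=[6.0000 9.0000] v=[-1.0000 0.0000]
Step 1: x=[5.3750 9.2500] v=[-2.5000 1.0000]
Step 2: x=[4.5625 9.6406] v=[-3.2500 1.5625]
Step 3: x=[3.8145 10.0215] v=[-2.9922 1.5235]
Max displacement = 1.1855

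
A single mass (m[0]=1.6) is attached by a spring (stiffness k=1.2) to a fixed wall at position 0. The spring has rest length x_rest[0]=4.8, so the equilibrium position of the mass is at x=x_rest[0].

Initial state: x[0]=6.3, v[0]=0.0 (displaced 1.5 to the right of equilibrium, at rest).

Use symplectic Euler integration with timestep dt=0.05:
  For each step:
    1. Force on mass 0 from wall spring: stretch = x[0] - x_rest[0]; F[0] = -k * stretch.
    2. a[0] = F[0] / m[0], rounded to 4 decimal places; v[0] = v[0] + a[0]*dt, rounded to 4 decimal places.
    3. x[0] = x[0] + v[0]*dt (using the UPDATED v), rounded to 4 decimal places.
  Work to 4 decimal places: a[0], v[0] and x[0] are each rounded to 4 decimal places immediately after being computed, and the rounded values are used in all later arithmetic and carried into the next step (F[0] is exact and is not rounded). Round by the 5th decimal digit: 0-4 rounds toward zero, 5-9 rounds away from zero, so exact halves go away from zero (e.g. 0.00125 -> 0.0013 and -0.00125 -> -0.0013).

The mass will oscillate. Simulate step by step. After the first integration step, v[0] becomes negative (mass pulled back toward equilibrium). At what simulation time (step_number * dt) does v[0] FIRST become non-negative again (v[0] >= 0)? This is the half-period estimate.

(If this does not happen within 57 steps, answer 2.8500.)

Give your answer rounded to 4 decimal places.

Answer: 2.8500

Derivation:
Step 0: x=[6.3000] v=[0.0000]
Step 1: x=[6.2972] v=[-0.0563]
Step 2: x=[6.2916] v=[-0.1124]
Step 3: x=[6.2832] v=[-0.1683]
Step 4: x=[6.2720] v=[-0.2239]
Step 5: x=[6.2580] v=[-0.2791]
Step 6: x=[6.2413] v=[-0.3338]
Step 7: x=[6.2219] v=[-0.3879]
Step 8: x=[6.1998] v=[-0.4412]
Step 9: x=[6.1751] v=[-0.4937]
Step 10: x=[6.1478] v=[-0.5453]
Step 11: x=[6.1180] v=[-0.5958]
Step 12: x=[6.0857] v=[-0.6452]
Step 13: x=[6.0510] v=[-0.6934]
Step 14: x=[6.0140] v=[-0.7403]
Step 15: x=[5.9747] v=[-0.7858]
Step 16: x=[5.9332] v=[-0.8299]
Step 17: x=[5.8896] v=[-0.8724]
Step 18: x=[5.8439] v=[-0.9133]
Step 19: x=[5.7963] v=[-0.9524]
Step 20: x=[5.7468] v=[-0.9898]
Step 21: x=[5.6955] v=[-1.0253]
Step 22: x=[5.6426] v=[-1.0589]
Step 23: x=[5.5881] v=[-1.0905]
Step 24: x=[5.5321] v=[-1.1201]
Step 25: x=[5.4747] v=[-1.1476]
Step 26: x=[5.4161] v=[-1.1729]
Step 27: x=[5.3563] v=[-1.1960]
Step 28: x=[5.2955] v=[-1.2169]
Step 29: x=[5.2337] v=[-1.2355]
Step 30: x=[5.1711] v=[-1.2518]
Step 31: x=[5.1078] v=[-1.2657]
Step 32: x=[5.0439] v=[-1.2772]
Step 33: x=[4.9796] v=[-1.2863]
Step 34: x=[4.9150] v=[-1.2930]
Step 35: x=[4.8501] v=[-1.2973]
Step 36: x=[4.7851] v=[-1.2992]
Step 37: x=[4.7202] v=[-1.2986]
Step 38: x=[4.6554] v=[-1.2956]
Step 39: x=[4.5909] v=[-1.2902]
Step 40: x=[4.5268] v=[-1.2824]
Step 41: x=[4.4632] v=[-1.2722]
Step 42: x=[4.4002] v=[-1.2596]
Step 43: x=[4.3380] v=[-1.2446]
Step 44: x=[4.2766] v=[-1.2273]
Step 45: x=[4.2162] v=[-1.2077]
Step 46: x=[4.1569] v=[-1.1858]
Step 47: x=[4.0988] v=[-1.1617]
Step 48: x=[4.0420] v=[-1.1354]
Step 49: x=[3.9867] v=[-1.1070]
Step 50: x=[3.9329] v=[-1.0765]
Step 51: x=[3.8807] v=[-1.0440]
Step 52: x=[3.8302] v=[-1.0095]
Step 53: x=[3.7815] v=[-0.9731]
Step 54: x=[3.7348] v=[-0.9349]
Step 55: x=[3.6901] v=[-0.8950]
Step 56: x=[3.6474] v=[-0.8534]
Step 57: x=[3.6069] v=[-0.8102]
v[0] did not become non-negative within 57 steps; using fallback time=2.8500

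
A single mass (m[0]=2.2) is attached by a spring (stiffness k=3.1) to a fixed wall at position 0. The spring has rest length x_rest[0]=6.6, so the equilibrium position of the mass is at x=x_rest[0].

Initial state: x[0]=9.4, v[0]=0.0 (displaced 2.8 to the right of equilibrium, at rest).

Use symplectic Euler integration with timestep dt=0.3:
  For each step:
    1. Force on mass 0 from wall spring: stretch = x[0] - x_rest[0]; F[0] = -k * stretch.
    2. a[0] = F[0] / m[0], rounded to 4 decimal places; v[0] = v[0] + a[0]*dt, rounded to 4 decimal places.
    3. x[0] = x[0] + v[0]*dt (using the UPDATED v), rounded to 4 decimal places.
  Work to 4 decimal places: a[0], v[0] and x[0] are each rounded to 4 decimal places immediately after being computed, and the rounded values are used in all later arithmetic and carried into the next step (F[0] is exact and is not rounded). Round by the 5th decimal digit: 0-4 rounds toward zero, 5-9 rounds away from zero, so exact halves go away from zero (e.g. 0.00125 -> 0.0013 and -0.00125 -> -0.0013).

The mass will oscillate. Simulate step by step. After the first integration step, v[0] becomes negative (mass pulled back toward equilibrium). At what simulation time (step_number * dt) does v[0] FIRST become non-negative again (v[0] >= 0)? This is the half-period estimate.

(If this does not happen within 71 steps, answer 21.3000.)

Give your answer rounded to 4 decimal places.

Answer: 2.7000

Derivation:
Step 0: x=[9.4000] v=[0.0000]
Step 1: x=[9.0449] v=[-1.1837]
Step 2: x=[8.3797] v=[-2.2172]
Step 3: x=[7.4889] v=[-2.9695]
Step 4: x=[6.4853] v=[-3.3453]
Step 5: x=[5.4963] v=[-3.2968]
Step 6: x=[4.6472] v=[-2.8302]
Step 7: x=[4.0458] v=[-2.0047]
Step 8: x=[3.7683] v=[-0.9250]
Step 9: x=[3.8499] v=[0.2720]
First v>=0 after going negative at step 9, time=2.7000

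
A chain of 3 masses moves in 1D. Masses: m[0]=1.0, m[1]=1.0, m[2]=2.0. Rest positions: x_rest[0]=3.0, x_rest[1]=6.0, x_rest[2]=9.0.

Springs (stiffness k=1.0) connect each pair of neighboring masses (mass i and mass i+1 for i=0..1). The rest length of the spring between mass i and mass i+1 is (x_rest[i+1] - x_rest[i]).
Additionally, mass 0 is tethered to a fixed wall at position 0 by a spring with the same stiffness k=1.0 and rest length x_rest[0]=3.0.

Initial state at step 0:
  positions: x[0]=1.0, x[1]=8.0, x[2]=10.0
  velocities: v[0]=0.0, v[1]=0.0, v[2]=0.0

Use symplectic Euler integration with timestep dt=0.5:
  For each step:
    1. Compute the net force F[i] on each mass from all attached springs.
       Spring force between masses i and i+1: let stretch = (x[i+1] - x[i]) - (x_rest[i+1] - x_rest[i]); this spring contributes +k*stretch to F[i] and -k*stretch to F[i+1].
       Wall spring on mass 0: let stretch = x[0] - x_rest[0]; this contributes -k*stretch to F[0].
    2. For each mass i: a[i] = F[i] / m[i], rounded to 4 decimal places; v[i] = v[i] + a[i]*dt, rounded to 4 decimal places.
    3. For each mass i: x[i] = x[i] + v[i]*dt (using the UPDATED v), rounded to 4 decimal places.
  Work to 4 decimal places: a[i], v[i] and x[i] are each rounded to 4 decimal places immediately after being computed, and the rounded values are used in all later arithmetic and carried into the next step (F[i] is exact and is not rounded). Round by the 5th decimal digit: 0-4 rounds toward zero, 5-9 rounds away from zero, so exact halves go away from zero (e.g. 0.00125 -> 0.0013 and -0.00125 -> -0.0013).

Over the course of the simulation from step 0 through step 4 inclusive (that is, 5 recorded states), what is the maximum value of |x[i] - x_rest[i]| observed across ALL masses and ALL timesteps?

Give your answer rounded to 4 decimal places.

Step 0: x=[1.0000 8.0000 10.0000] v=[0.0000 0.0000 0.0000]
Step 1: x=[2.5000 6.7500 10.1250] v=[3.0000 -2.5000 0.2500]
Step 2: x=[4.4375 5.2813 10.2032] v=[3.8750 -2.9375 0.1563]
Step 3: x=[5.4766 4.8321 10.0411] v=[2.0782 -0.8985 -0.3242]
Step 4: x=[4.9854 5.8463 9.6029] v=[-0.9824 2.0283 -0.8765]
Max displacement = 2.4766

Answer: 2.4766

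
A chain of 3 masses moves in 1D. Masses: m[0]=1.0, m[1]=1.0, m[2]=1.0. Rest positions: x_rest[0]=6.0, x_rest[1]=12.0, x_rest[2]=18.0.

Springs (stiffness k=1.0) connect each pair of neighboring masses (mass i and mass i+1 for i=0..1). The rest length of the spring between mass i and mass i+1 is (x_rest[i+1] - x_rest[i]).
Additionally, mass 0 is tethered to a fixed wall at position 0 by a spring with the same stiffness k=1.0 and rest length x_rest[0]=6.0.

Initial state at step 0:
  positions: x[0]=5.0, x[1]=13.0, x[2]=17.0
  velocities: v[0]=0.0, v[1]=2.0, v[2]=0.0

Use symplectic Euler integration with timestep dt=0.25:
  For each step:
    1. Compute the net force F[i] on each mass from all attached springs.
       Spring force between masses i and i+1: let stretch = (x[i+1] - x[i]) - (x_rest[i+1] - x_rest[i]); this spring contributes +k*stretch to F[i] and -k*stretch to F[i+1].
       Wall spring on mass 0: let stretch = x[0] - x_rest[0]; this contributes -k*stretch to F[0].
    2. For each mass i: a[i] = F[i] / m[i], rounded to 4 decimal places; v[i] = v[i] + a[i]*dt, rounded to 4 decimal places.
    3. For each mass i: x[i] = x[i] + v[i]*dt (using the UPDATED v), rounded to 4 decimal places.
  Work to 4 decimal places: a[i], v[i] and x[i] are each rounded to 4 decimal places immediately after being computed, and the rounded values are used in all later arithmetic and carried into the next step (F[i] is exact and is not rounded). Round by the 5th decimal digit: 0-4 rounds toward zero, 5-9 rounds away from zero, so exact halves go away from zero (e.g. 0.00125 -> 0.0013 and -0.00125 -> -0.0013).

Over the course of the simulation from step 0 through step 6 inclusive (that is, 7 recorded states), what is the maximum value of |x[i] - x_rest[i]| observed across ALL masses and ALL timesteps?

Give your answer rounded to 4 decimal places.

Answer: 1.5237

Derivation:
Step 0: x=[5.0000 13.0000 17.0000] v=[0.0000 2.0000 0.0000]
Step 1: x=[5.1875 13.2500 17.1250] v=[0.7500 1.0000 0.5000]
Step 2: x=[5.5547 13.2383 17.3828] v=[1.4688 -0.0469 1.0313]
Step 3: x=[6.0550 13.0054 17.7566] v=[2.0010 -0.9317 1.4952]
Step 4: x=[6.6112 12.6350 18.2085] v=[2.2249 -1.4815 1.8074]
Step 5: x=[7.1307 12.2365 18.6870] v=[2.0781 -1.5941 1.9140]
Step 6: x=[7.5237 11.9220 19.1374] v=[1.5719 -1.2579 1.8014]
Max displacement = 1.5237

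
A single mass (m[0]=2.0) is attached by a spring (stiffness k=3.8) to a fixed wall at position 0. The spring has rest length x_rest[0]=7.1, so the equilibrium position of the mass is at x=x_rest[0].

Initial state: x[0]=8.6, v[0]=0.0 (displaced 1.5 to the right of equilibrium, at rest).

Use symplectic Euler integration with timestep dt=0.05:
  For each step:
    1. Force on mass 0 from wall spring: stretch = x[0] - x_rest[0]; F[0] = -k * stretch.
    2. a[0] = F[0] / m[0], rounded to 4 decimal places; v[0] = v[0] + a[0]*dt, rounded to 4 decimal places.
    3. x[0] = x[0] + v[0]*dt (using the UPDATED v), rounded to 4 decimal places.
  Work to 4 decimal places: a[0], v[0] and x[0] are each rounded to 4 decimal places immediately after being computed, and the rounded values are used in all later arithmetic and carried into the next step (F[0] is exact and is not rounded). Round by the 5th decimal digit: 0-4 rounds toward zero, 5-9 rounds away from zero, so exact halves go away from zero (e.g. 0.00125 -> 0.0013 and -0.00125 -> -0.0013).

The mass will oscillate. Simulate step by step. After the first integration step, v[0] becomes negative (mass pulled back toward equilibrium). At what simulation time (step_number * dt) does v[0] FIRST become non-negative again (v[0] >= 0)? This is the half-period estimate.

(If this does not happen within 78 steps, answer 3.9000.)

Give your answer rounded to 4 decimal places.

Answer: 2.3000

Derivation:
Step 0: x=[8.6000] v=[0.0000]
Step 1: x=[8.5929] v=[-0.1425]
Step 2: x=[8.5787] v=[-0.2843]
Step 3: x=[8.5575] v=[-0.4248]
Step 4: x=[8.5293] v=[-0.5633]
Step 5: x=[8.4943] v=[-0.6991]
Step 6: x=[8.4527] v=[-0.8316]
Step 7: x=[8.4047] v=[-0.9601]
Step 8: x=[8.3505] v=[-1.0840]
Step 9: x=[8.2904] v=[-1.2028]
Step 10: x=[8.2246] v=[-1.3159]
Step 11: x=[8.1535] v=[-1.4227]
Step 12: x=[8.0774] v=[-1.5228]
Step 13: x=[7.9966] v=[-1.6157]
Step 14: x=[7.9116] v=[-1.7009]
Step 15: x=[7.8227] v=[-1.7780]
Step 16: x=[7.7304] v=[-1.8467]
Step 17: x=[7.6351] v=[-1.9066]
Step 18: x=[7.5372] v=[-1.9574]
Step 19: x=[7.4373] v=[-1.9989]
Step 20: x=[7.3358] v=[-2.0309]
Step 21: x=[7.2331] v=[-2.0533]
Step 22: x=[7.1298] v=[-2.0659]
Step 23: x=[7.0264] v=[-2.0687]
Step 24: x=[6.9233] v=[-2.0617]
Step 25: x=[6.8211] v=[-2.0449]
Step 26: x=[6.7202] v=[-2.0184]
Step 27: x=[6.6211] v=[-1.9823]
Step 28: x=[6.5243] v=[-1.9368]
Step 29: x=[6.4302] v=[-1.8821]
Step 30: x=[6.3393] v=[-1.8185]
Step 31: x=[6.2520] v=[-1.7462]
Step 32: x=[6.1687] v=[-1.6656]
Step 33: x=[6.0898] v=[-1.5771]
Step 34: x=[6.0157] v=[-1.4811]
Step 35: x=[5.9468] v=[-1.3781]
Step 36: x=[5.8834] v=[-1.2685]
Step 37: x=[5.8258] v=[-1.1529]
Step 38: x=[5.7742] v=[-1.0319]
Step 39: x=[5.7289] v=[-0.9060]
Step 40: x=[5.6901] v=[-0.7757]
Step 41: x=[5.6580] v=[-0.6418]
Step 42: x=[5.6328] v=[-0.5048]
Step 43: x=[5.6145] v=[-0.3654]
Step 44: x=[5.6033] v=[-0.2243]
Step 45: x=[5.5992] v=[-0.0821]
Step 46: x=[5.6022] v=[0.0605]
First v>=0 after going negative at step 46, time=2.3000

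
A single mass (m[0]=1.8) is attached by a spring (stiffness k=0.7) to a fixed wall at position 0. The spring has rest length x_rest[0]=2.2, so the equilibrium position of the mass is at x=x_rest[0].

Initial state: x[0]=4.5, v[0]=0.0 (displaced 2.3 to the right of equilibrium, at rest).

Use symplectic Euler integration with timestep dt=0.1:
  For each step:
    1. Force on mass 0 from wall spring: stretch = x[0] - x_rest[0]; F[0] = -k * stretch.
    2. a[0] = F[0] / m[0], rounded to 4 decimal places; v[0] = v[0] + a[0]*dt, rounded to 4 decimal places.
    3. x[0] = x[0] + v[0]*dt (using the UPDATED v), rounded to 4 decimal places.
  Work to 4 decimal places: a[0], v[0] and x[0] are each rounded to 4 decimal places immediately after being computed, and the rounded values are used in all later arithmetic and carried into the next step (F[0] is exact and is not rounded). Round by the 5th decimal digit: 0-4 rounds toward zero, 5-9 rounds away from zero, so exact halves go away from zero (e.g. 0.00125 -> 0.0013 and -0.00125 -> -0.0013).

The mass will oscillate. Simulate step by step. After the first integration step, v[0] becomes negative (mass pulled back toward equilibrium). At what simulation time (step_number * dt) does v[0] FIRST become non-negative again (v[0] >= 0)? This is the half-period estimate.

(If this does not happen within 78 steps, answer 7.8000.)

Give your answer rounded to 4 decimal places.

Answer: 5.1000

Derivation:
Step 0: x=[4.5000] v=[0.0000]
Step 1: x=[4.4911] v=[-0.0894]
Step 2: x=[4.4733] v=[-0.1785]
Step 3: x=[4.4466] v=[-0.2669]
Step 4: x=[4.4112] v=[-0.3543]
Step 5: x=[4.3672] v=[-0.4403]
Step 6: x=[4.3147] v=[-0.5246]
Step 7: x=[4.2540] v=[-0.6068]
Step 8: x=[4.1853] v=[-0.6867]
Step 9: x=[4.1089] v=[-0.7639]
Step 10: x=[4.0251] v=[-0.8381]
Step 11: x=[3.9342] v=[-0.9091]
Step 12: x=[3.8366] v=[-0.9765]
Step 13: x=[3.7326] v=[-1.0402]
Step 14: x=[3.6226] v=[-1.0998]
Step 15: x=[3.5071] v=[-1.1551]
Step 16: x=[3.3865] v=[-1.2059]
Step 17: x=[3.2613] v=[-1.2520]
Step 18: x=[3.1320] v=[-1.2933]
Step 19: x=[2.9991] v=[-1.3295]
Step 20: x=[2.8630] v=[-1.3606]
Step 21: x=[2.7244] v=[-1.3864]
Step 22: x=[2.5837] v=[-1.4068]
Step 23: x=[2.4415] v=[-1.4217]
Step 24: x=[2.2984] v=[-1.4311]
Step 25: x=[2.1549] v=[-1.4349]
Step 26: x=[2.0116] v=[-1.4332]
Step 27: x=[1.8690] v=[-1.4259]
Step 28: x=[1.7277] v=[-1.4130]
Step 29: x=[1.5882] v=[-1.3946]
Step 30: x=[1.4511] v=[-1.3708]
Step 31: x=[1.3169] v=[-1.3417]
Step 32: x=[1.1862] v=[-1.3074]
Step 33: x=[1.0594] v=[-1.2680]
Step 34: x=[0.9370] v=[-1.2236]
Step 35: x=[0.8196] v=[-1.1745]
Step 36: x=[0.7075] v=[-1.1208]
Step 37: x=[0.6012] v=[-1.0628]
Step 38: x=[0.5011] v=[-1.0006]
Step 39: x=[0.4077] v=[-0.9345]
Step 40: x=[0.3212] v=[-0.8648]
Step 41: x=[0.2420] v=[-0.7917]
Step 42: x=[0.1704] v=[-0.7156]
Step 43: x=[0.1067] v=[-0.6367]
Step 44: x=[0.0512] v=[-0.5553]
Step 45: x=[0.0040] v=[-0.4717]
Step 46: x=[-0.0346] v=[-0.3863]
Step 47: x=[-0.0645] v=[-0.2994]
Step 48: x=[-0.0856] v=[-0.2113]
Step 49: x=[-0.0978] v=[-0.1224]
Step 50: x=[-0.1011] v=[-0.0330]
Step 51: x=[-0.0955] v=[0.0565]
First v>=0 after going negative at step 51, time=5.1000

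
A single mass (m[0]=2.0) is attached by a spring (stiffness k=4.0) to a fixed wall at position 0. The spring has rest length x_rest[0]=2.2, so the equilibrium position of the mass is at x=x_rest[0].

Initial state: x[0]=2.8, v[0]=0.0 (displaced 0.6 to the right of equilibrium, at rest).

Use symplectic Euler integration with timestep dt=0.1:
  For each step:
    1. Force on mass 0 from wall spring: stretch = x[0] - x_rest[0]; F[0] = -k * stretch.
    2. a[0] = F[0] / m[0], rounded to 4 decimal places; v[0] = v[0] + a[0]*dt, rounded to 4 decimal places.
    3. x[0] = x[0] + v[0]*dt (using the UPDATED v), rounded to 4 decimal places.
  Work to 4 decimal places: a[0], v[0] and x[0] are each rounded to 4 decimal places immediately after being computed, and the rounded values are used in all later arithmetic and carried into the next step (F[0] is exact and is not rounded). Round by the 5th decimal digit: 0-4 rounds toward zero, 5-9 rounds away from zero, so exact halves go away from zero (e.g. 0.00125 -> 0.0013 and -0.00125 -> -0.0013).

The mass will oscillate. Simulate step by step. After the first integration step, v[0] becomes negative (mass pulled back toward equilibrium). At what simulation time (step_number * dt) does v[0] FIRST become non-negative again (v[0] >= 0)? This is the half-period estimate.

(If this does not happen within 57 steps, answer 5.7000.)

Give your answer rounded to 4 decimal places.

Step 0: x=[2.8000] v=[0.0000]
Step 1: x=[2.7880] v=[-0.1200]
Step 2: x=[2.7642] v=[-0.2376]
Step 3: x=[2.7292] v=[-0.3504]
Step 4: x=[2.6836] v=[-0.4562]
Step 5: x=[2.6283] v=[-0.5529]
Step 6: x=[2.5644] v=[-0.6386]
Step 7: x=[2.4933] v=[-0.7115]
Step 8: x=[2.4163] v=[-0.7702]
Step 9: x=[2.3350] v=[-0.8135]
Step 10: x=[2.2510] v=[-0.8405]
Step 11: x=[2.1659] v=[-0.8507]
Step 12: x=[2.0815] v=[-0.8439]
Step 13: x=[1.9995] v=[-0.8202]
Step 14: x=[1.9215] v=[-0.7801]
Step 15: x=[1.8491] v=[-0.7244]
Step 16: x=[1.7837] v=[-0.6542]
Step 17: x=[1.7266] v=[-0.5709]
Step 18: x=[1.6790] v=[-0.4762]
Step 19: x=[1.6418] v=[-0.3720]
Step 20: x=[1.6158] v=[-0.2604]
Step 21: x=[1.6014] v=[-0.1436]
Step 22: x=[1.5990] v=[-0.0239]
Step 23: x=[1.6086] v=[0.0963]
First v>=0 after going negative at step 23, time=2.3000

Answer: 2.3000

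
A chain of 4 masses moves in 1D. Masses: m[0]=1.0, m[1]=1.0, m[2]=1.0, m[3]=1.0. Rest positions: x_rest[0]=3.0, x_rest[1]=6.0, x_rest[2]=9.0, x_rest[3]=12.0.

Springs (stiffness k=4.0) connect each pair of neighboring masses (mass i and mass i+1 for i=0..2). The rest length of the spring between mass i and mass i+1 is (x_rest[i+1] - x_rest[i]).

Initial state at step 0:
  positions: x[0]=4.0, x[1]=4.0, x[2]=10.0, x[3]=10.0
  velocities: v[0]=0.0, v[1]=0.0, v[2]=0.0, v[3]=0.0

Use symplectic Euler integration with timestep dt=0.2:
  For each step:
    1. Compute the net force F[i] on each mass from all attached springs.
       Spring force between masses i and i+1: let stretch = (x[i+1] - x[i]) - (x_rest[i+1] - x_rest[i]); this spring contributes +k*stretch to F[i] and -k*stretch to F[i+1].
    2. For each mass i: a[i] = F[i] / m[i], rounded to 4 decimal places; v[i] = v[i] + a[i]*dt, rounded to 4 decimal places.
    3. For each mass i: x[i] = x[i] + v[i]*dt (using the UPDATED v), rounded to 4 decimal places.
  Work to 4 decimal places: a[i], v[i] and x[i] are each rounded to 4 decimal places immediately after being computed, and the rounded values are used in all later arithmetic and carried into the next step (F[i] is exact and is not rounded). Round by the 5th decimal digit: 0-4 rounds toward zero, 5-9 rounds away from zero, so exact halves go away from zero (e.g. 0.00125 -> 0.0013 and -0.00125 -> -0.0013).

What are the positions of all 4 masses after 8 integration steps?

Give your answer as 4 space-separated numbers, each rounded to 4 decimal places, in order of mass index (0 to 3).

Step 0: x=[4.0000 4.0000 10.0000 10.0000] v=[0.0000 0.0000 0.0000 0.0000]
Step 1: x=[3.5200 4.9600 9.0400 10.4800] v=[-2.4000 4.8000 -4.8000 2.4000]
Step 2: x=[2.7904 6.3424 7.6576 11.2096] v=[-3.6480 6.9120 -6.9120 3.6480]
Step 3: x=[2.1491 7.3669 6.6331 11.8509] v=[-3.2064 5.1226 -5.1226 3.2064]
Step 4: x=[1.8627 7.4392 6.5608 12.1373] v=[-1.4322 0.3613 -0.3613 1.4322]
Step 5: x=[1.9885 6.4787 7.5213 12.0115] v=[0.6290 -4.8026 4.8026 -0.6290]
Step 6: x=[2.3527 4.9666 9.0334 11.6473] v=[1.8212 -7.5607 7.5607 -1.8212]
Step 7: x=[2.6552 3.6869 10.3131 11.3448] v=[1.5123 -6.3984 6.3984 -1.5123]
Step 8: x=[2.6427 3.3023 10.6977 11.3573] v=[-0.0623 -1.9228 1.9228 0.0623]

Answer: 2.6427 3.3023 10.6977 11.3573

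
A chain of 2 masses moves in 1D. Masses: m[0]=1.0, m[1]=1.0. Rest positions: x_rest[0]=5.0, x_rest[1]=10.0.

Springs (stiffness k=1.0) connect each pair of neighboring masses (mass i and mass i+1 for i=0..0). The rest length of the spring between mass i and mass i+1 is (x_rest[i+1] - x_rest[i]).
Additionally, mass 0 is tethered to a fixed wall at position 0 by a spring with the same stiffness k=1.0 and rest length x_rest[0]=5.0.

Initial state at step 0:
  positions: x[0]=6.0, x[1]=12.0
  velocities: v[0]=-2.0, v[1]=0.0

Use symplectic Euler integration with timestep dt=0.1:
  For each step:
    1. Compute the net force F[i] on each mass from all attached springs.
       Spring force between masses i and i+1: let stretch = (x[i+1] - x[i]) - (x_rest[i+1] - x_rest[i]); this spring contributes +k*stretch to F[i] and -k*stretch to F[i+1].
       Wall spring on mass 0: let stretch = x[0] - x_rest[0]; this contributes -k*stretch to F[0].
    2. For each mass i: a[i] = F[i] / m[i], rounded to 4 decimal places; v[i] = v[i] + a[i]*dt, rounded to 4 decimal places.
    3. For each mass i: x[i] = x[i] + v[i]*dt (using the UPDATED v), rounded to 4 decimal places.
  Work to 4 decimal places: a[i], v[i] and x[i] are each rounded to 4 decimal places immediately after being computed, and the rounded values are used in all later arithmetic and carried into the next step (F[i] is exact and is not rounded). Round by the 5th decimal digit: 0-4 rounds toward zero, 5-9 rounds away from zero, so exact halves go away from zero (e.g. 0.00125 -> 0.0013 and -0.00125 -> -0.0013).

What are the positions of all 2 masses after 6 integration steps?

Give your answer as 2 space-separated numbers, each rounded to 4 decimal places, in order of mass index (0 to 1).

Step 0: x=[6.0000 12.0000] v=[-2.0000 0.0000]
Step 1: x=[5.8000 11.9900] v=[-2.0000 -0.1000]
Step 2: x=[5.6039 11.9681] v=[-1.9610 -0.2190]
Step 3: x=[5.4154 11.9326] v=[-1.8850 -0.3554]
Step 4: x=[5.2379 11.8819] v=[-1.7748 -0.5071]
Step 5: x=[5.0745 11.8148] v=[-1.6342 -0.6715]
Step 6: x=[4.9277 11.7303] v=[-1.4676 -0.8455]

Answer: 4.9277 11.7303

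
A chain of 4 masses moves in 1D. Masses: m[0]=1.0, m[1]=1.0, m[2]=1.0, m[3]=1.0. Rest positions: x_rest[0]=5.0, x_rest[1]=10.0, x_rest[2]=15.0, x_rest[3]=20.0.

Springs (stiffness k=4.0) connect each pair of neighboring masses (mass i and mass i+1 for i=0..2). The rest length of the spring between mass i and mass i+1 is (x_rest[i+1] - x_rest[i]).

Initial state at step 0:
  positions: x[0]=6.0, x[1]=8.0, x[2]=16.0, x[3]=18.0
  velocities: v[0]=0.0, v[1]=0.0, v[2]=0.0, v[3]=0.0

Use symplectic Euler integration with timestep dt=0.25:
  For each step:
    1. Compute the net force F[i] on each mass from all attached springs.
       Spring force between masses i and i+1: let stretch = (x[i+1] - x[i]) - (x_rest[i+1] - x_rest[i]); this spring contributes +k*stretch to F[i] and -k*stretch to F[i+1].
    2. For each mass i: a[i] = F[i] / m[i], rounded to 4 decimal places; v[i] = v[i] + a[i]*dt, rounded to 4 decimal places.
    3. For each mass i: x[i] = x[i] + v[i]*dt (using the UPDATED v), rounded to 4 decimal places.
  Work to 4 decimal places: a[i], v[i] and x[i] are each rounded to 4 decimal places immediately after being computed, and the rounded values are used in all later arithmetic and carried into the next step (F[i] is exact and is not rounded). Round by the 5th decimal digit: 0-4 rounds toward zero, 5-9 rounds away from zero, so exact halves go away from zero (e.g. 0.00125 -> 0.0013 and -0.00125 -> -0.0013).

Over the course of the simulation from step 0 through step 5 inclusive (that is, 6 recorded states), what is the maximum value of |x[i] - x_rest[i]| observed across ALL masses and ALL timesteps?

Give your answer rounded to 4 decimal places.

Step 0: x=[6.0000 8.0000 16.0000 18.0000] v=[0.0000 0.0000 0.0000 0.0000]
Step 1: x=[5.2500 9.5000 14.5000 18.7500] v=[-3.0000 6.0000 -6.0000 3.0000]
Step 2: x=[4.3125 11.1875 12.8125 19.6875] v=[-3.7500 6.7500 -6.7500 3.7500]
Step 3: x=[3.8438 11.5625 12.4375 20.1563] v=[-1.8750 1.5000 -1.5000 1.8750]
Step 4: x=[4.0547 10.2266 13.7735 19.9454] v=[0.8437 -5.3437 5.3438 -0.8438]
Step 5: x=[4.5586 8.2344 15.7657 19.4415] v=[2.0156 -7.9687 7.9688 -2.0157]
Max displacement = 2.5625

Answer: 2.5625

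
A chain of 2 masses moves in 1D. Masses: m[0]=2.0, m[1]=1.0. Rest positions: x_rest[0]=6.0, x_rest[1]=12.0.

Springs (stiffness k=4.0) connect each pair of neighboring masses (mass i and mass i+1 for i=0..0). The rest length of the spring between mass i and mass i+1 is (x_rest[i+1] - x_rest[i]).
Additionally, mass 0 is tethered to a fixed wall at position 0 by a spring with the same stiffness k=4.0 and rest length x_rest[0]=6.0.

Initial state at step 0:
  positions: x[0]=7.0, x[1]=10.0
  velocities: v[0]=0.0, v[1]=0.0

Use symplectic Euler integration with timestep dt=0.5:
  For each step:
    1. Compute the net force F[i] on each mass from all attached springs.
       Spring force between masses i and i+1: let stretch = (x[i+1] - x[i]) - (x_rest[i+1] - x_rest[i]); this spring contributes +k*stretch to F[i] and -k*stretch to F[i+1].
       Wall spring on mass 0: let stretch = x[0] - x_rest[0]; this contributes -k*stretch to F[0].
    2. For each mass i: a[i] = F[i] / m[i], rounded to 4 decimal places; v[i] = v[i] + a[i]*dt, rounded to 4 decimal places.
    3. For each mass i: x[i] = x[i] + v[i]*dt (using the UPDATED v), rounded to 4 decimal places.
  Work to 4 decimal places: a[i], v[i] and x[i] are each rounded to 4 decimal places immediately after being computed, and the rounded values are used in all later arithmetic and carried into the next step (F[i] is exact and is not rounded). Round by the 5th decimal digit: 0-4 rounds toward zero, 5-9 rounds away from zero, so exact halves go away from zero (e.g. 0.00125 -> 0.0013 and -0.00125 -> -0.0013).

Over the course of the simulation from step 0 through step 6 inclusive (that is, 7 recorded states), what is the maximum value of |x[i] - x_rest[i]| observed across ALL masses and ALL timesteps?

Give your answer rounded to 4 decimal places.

Answer: 2.5000

Derivation:
Step 0: x=[7.0000 10.0000] v=[0.0000 0.0000]
Step 1: x=[5.0000 13.0000] v=[-4.0000 6.0000]
Step 2: x=[4.5000 14.0000] v=[-1.0000 2.0000]
Step 3: x=[6.5000 11.5000] v=[4.0000 -5.0000]
Step 4: x=[7.7500 10.0000] v=[2.5000 -3.0000]
Step 5: x=[6.2500 12.2500] v=[-3.0000 4.5000]
Step 6: x=[4.6250 14.5000] v=[-3.2500 4.5000]
Max displacement = 2.5000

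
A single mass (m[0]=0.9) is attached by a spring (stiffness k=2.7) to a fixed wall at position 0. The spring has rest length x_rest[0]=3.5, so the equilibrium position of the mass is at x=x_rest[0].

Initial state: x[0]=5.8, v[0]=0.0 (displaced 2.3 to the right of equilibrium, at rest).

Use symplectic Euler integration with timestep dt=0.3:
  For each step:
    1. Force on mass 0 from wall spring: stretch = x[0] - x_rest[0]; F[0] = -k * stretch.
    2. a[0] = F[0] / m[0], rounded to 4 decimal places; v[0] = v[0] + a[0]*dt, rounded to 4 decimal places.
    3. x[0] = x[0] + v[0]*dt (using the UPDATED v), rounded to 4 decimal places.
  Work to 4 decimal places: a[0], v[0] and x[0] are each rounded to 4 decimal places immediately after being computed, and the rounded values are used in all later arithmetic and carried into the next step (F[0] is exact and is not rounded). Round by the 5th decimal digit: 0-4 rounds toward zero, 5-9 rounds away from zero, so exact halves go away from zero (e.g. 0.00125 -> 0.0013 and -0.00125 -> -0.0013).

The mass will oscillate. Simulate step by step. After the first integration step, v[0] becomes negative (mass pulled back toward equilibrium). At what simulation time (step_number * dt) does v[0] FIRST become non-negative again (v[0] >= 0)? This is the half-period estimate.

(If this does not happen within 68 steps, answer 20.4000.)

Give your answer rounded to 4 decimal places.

Step 0: x=[5.8000] v=[0.0000]
Step 1: x=[5.1790] v=[-2.0700]
Step 2: x=[4.1047] v=[-3.5811]
Step 3: x=[2.8671] v=[-4.1253]
Step 4: x=[1.8004] v=[-3.5557]
Step 5: x=[1.1926] v=[-2.0261]
Step 6: x=[1.2078] v=[0.0506]
First v>=0 after going negative at step 6, time=1.8000

Answer: 1.8000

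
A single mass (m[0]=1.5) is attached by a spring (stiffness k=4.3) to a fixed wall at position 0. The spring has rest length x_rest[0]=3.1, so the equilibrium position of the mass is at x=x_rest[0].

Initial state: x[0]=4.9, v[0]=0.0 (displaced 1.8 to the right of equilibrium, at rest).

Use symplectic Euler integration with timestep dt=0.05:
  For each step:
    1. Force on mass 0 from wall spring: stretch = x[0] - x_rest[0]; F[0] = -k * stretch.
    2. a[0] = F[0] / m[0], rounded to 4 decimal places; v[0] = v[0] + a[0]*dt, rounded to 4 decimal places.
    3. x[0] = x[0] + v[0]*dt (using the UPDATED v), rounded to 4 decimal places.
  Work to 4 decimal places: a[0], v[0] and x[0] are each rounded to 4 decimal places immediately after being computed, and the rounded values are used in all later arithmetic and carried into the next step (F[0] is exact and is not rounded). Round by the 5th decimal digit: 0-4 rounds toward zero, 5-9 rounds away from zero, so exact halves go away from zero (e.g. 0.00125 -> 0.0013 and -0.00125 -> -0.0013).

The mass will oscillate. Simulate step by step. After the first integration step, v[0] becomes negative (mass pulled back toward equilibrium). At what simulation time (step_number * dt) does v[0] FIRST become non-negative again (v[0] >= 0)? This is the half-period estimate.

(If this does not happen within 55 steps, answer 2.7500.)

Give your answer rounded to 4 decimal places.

Answer: 1.9000

Derivation:
Step 0: x=[4.9000] v=[0.0000]
Step 1: x=[4.8871] v=[-0.2580]
Step 2: x=[4.8614] v=[-0.5142]
Step 3: x=[4.8231] v=[-0.7667]
Step 4: x=[4.7724] v=[-1.0137]
Step 5: x=[4.7097] v=[-1.2534]
Step 6: x=[4.6355] v=[-1.4841]
Step 7: x=[4.5503] v=[-1.7042]
Step 8: x=[4.4547] v=[-1.9121]
Step 9: x=[4.3494] v=[-2.1063]
Step 10: x=[4.2351] v=[-2.2854]
Step 11: x=[4.1127] v=[-2.4481]
Step 12: x=[3.9830] v=[-2.5933]
Step 13: x=[3.8470] v=[-2.7199]
Step 14: x=[3.7057] v=[-2.8270]
Step 15: x=[3.5600] v=[-2.9138]
Step 16: x=[3.4110] v=[-2.9797]
Step 17: x=[3.2598] v=[-3.0243]
Step 18: x=[3.1074] v=[-3.0472]
Step 19: x=[2.9550] v=[-3.0483]
Step 20: x=[2.8036] v=[-3.0275]
Step 21: x=[2.6544] v=[-2.9850]
Step 22: x=[2.5083] v=[-2.9211]
Step 23: x=[2.3665] v=[-2.8363]
Step 24: x=[2.2299] v=[-2.7312]
Step 25: x=[2.0996] v=[-2.6065]
Step 26: x=[1.9764] v=[-2.4631]
Step 27: x=[1.8613] v=[-2.3021]
Step 28: x=[1.7551] v=[-2.1246]
Step 29: x=[1.6585] v=[-1.9318]
Step 30: x=[1.5722] v=[-1.7252]
Step 31: x=[1.4969] v=[-1.5062]
Step 32: x=[1.4331] v=[-1.2764]
Step 33: x=[1.3812] v=[-1.0375]
Step 34: x=[1.3416] v=[-0.7911]
Step 35: x=[1.3146] v=[-0.5391]
Step 36: x=[1.3004] v=[-0.2832]
Step 37: x=[1.2991] v=[-0.0253]
Step 38: x=[1.3107] v=[0.2328]
First v>=0 after going negative at step 38, time=1.9000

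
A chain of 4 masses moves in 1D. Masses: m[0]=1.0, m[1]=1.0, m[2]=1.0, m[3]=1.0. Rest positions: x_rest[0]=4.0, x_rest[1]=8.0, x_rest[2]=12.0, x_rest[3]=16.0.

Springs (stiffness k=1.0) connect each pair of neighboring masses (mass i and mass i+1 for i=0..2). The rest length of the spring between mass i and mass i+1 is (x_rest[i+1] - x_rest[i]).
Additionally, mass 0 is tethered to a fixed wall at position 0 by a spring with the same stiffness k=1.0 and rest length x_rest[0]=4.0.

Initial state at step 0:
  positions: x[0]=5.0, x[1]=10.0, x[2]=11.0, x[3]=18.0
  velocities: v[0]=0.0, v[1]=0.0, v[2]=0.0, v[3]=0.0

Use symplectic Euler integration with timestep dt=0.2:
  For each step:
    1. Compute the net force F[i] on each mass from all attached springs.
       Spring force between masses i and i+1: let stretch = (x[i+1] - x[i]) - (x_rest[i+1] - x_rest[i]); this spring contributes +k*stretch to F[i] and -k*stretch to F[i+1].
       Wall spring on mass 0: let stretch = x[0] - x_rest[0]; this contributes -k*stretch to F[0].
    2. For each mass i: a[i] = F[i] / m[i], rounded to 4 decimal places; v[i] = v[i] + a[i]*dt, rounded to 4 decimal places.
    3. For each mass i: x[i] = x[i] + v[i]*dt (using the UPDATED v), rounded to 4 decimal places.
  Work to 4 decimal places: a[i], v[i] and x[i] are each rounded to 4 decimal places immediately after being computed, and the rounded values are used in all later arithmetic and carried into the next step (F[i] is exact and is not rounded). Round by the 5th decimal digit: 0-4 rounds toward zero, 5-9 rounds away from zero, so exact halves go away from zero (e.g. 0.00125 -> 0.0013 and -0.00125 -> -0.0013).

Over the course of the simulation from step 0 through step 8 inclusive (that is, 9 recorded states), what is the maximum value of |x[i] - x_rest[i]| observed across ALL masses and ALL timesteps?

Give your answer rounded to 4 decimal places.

Answer: 2.8238

Derivation:
Step 0: x=[5.0000 10.0000 11.0000 18.0000] v=[0.0000 0.0000 0.0000 0.0000]
Step 1: x=[5.0000 9.8400 11.2400 17.8800] v=[0.0000 -0.8000 1.2000 -0.6000]
Step 2: x=[4.9936 9.5424 11.6896 17.6544] v=[-0.0320 -1.4880 2.2480 -1.1280]
Step 3: x=[4.9694 9.1487 12.2919 17.3502] v=[-0.1210 -1.9683 3.0115 -1.5210]
Step 4: x=[4.9136 8.7136 12.9708 17.0037] v=[-0.2790 -2.1755 3.3945 -1.7327]
Step 5: x=[4.8133 8.2968 13.6407 16.6558] v=[-0.5017 -2.0841 3.3496 -1.7393]
Step 6: x=[4.6598 7.9544 14.2175 16.3473] v=[-0.7677 -1.7120 2.8838 -1.5423]
Step 7: x=[4.4517 7.7307 14.6289 16.1136] v=[-1.0407 -1.1183 2.0571 -1.1683]
Step 8: x=[4.1967 7.6518 14.8238 15.9806] v=[-1.2752 -0.3945 0.9744 -0.6652]
Max displacement = 2.8238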